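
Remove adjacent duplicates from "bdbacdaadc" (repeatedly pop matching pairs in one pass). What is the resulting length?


Input: bdbacdaadc
Stack-based adjacent duplicate removal:
  Read 'b': push. Stack: b
  Read 'd': push. Stack: bd
  Read 'b': push. Stack: bdb
  Read 'a': push. Stack: bdba
  Read 'c': push. Stack: bdbac
  Read 'd': push. Stack: bdbacd
  Read 'a': push. Stack: bdbacda
  Read 'a': matches stack top 'a' => pop. Stack: bdbacd
  Read 'd': matches stack top 'd' => pop. Stack: bdbac
  Read 'c': matches stack top 'c' => pop. Stack: bdba
Final stack: "bdba" (length 4)

4


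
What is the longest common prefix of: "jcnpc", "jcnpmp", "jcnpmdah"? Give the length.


Words: jcnpc, jcnpmp, jcnpmdah
  Position 0: all 'j' => match
  Position 1: all 'c' => match
  Position 2: all 'n' => match
  Position 3: all 'p' => match
  Position 4: ('c', 'm', 'm') => mismatch, stop
LCP = "jcnp" (length 4)

4


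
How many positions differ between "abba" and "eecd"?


Comparing "abba" and "eecd" position by position:
  Position 0: 'a' vs 'e' => DIFFER
  Position 1: 'b' vs 'e' => DIFFER
  Position 2: 'b' vs 'c' => DIFFER
  Position 3: 'a' vs 'd' => DIFFER
Positions that differ: 4

4


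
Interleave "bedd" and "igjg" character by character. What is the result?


Interleaving "bedd" and "igjg":
  Position 0: 'b' from first, 'i' from second => "bi"
  Position 1: 'e' from first, 'g' from second => "eg"
  Position 2: 'd' from first, 'j' from second => "dj"
  Position 3: 'd' from first, 'g' from second => "dg"
Result: biegdjdg

biegdjdg


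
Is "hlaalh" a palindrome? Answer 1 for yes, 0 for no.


Input: hlaalh
Reversed: hlaalh
  Compare pos 0 ('h') with pos 5 ('h'): match
  Compare pos 1 ('l') with pos 4 ('l'): match
  Compare pos 2 ('a') with pos 3 ('a'): match
Result: palindrome

1


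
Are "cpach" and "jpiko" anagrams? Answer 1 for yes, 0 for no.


Strings: "cpach", "jpiko"
Sorted first:  acchp
Sorted second: ijkop
Differ at position 0: 'a' vs 'i' => not anagrams

0


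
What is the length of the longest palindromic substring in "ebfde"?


Input: "ebfde"
Checking substrings for palindromes:
  No multi-char palindromic substrings found
Longest palindromic substring: "e" with length 1

1


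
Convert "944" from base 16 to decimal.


Input: "944" in base 16
Positional expansion:
  Digit '9' (value 9) x 16^2 = 2304
  Digit '4' (value 4) x 16^1 = 64
  Digit '4' (value 4) x 16^0 = 4
Sum = 2372

2372


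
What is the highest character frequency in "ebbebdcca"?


Input: ebbebdcca
Character counts:
  'a': 1
  'b': 3
  'c': 2
  'd': 1
  'e': 2
Maximum frequency: 3

3


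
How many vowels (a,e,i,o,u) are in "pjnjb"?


Input: pjnjb
Checking each character:
  'p' at position 0: consonant
  'j' at position 1: consonant
  'n' at position 2: consonant
  'j' at position 3: consonant
  'b' at position 4: consonant
Total vowels: 0

0


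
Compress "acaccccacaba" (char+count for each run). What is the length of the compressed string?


Input: acaccccacaba
Runs:
  'a' x 1 => "a1"
  'c' x 1 => "c1"
  'a' x 1 => "a1"
  'c' x 4 => "c4"
  'a' x 1 => "a1"
  'c' x 1 => "c1"
  'a' x 1 => "a1"
  'b' x 1 => "b1"
  'a' x 1 => "a1"
Compressed: "a1c1a1c4a1c1a1b1a1"
Compressed length: 18

18


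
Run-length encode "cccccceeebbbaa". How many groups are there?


Input: cccccceeebbbaa
Scanning for consecutive runs:
  Group 1: 'c' x 6 (positions 0-5)
  Group 2: 'e' x 3 (positions 6-8)
  Group 3: 'b' x 3 (positions 9-11)
  Group 4: 'a' x 2 (positions 12-13)
Total groups: 4

4


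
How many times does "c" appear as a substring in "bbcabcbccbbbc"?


Searching for "c" in "bbcabcbccbbbc"
Scanning each position:
  Position 0: "b" => no
  Position 1: "b" => no
  Position 2: "c" => MATCH
  Position 3: "a" => no
  Position 4: "b" => no
  Position 5: "c" => MATCH
  Position 6: "b" => no
  Position 7: "c" => MATCH
  Position 8: "c" => MATCH
  Position 9: "b" => no
  Position 10: "b" => no
  Position 11: "b" => no
  Position 12: "c" => MATCH
Total occurrences: 5

5


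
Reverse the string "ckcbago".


Input: ckcbago
Reading characters right to left:
  Position 6: 'o'
  Position 5: 'g'
  Position 4: 'a'
  Position 3: 'b'
  Position 2: 'c'
  Position 1: 'k'
  Position 0: 'c'
Reversed: ogabckc

ogabckc


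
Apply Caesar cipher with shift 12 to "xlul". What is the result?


Caesar cipher: shift "xlul" by 12
  'x' (pos 23) + 12 = pos 9 = 'j'
  'l' (pos 11) + 12 = pos 23 = 'x'
  'u' (pos 20) + 12 = pos 6 = 'g'
  'l' (pos 11) + 12 = pos 23 = 'x'
Result: jxgx

jxgx


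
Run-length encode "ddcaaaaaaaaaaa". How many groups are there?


Input: ddcaaaaaaaaaaa
Scanning for consecutive runs:
  Group 1: 'd' x 2 (positions 0-1)
  Group 2: 'c' x 1 (positions 2-2)
  Group 3: 'a' x 11 (positions 3-13)
Total groups: 3

3


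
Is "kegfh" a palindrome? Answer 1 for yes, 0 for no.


Input: kegfh
Reversed: hfgek
  Compare pos 0 ('k') with pos 4 ('h'): MISMATCH
  Compare pos 1 ('e') with pos 3 ('f'): MISMATCH
Result: not a palindrome

0


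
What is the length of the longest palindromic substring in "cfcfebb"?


Input: "cfcfebb"
Checking substrings for palindromes:
  [0:3] "cfc" (len 3) => palindrome
  [1:4] "fcf" (len 3) => palindrome
  [5:7] "bb" (len 2) => palindrome
Longest palindromic substring: "cfc" with length 3

3


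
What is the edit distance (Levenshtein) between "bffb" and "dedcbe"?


Computing edit distance: "bffb" -> "dedcbe"
DP table:
           d    e    d    c    b    e
      0    1    2    3    4    5    6
  b   1    1    2    3    4    4    5
  f   2    2    2    3    4    5    5
  f   3    3    3    3    4    5    6
  b   4    4    4    4    4    4    5
Edit distance = dp[4][6] = 5

5


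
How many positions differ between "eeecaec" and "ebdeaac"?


Comparing "eeecaec" and "ebdeaac" position by position:
  Position 0: 'e' vs 'e' => same
  Position 1: 'e' vs 'b' => DIFFER
  Position 2: 'e' vs 'd' => DIFFER
  Position 3: 'c' vs 'e' => DIFFER
  Position 4: 'a' vs 'a' => same
  Position 5: 'e' vs 'a' => DIFFER
  Position 6: 'c' vs 'c' => same
Positions that differ: 4

4


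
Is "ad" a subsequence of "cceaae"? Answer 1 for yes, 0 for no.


Check if "ad" is a subsequence of "cceaae"
Greedy scan:
  Position 0 ('c'): no match needed
  Position 1 ('c'): no match needed
  Position 2 ('e'): no match needed
  Position 3 ('a'): matches sub[0] = 'a'
  Position 4 ('a'): no match needed
  Position 5 ('e'): no match needed
Only matched 1/2 characters => not a subsequence

0


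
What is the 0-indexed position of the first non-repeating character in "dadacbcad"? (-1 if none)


Input: dadacbcad
Character frequencies:
  'a': 3
  'b': 1
  'c': 2
  'd': 3
Scanning left to right for freq == 1:
  Position 0 ('d'): freq=3, skip
  Position 1 ('a'): freq=3, skip
  Position 2 ('d'): freq=3, skip
  Position 3 ('a'): freq=3, skip
  Position 4 ('c'): freq=2, skip
  Position 5 ('b'): unique! => answer = 5

5


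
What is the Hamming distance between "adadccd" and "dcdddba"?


Comparing "adadccd" and "dcdddba" position by position:
  Position 0: 'a' vs 'd' => differ
  Position 1: 'd' vs 'c' => differ
  Position 2: 'a' vs 'd' => differ
  Position 3: 'd' vs 'd' => same
  Position 4: 'c' vs 'd' => differ
  Position 5: 'c' vs 'b' => differ
  Position 6: 'd' vs 'a' => differ
Total differences (Hamming distance): 6

6


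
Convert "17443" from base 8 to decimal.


Input: "17443" in base 8
Positional expansion:
  Digit '1' (value 1) x 8^4 = 4096
  Digit '7' (value 7) x 8^3 = 3584
  Digit '4' (value 4) x 8^2 = 256
  Digit '4' (value 4) x 8^1 = 32
  Digit '3' (value 3) x 8^0 = 3
Sum = 7971

7971


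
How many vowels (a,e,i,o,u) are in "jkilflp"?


Input: jkilflp
Checking each character:
  'j' at position 0: consonant
  'k' at position 1: consonant
  'i' at position 2: vowel (running total: 1)
  'l' at position 3: consonant
  'f' at position 4: consonant
  'l' at position 5: consonant
  'p' at position 6: consonant
Total vowels: 1

1


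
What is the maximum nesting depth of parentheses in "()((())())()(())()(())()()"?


Input: "()((())())()(())()(())()()"
Tracking depth:
  Position 0 '(': depth becomes 1
  Position 1 ')': depth becomes 0
  Position 2 '(': depth becomes 1
  Position 3 '(': depth becomes 2
  Position 4 '(': depth becomes 3
  Position 5 ')': depth becomes 2
  Position 6 ')': depth becomes 1
  Position 7 '(': depth becomes 2
  Position 8 ')': depth becomes 1
  Position 9 ')': depth becomes 0
  Position 10 '(': depth becomes 1
  Position 11 ')': depth becomes 0
  Position 12 '(': depth becomes 1
  Position 13 '(': depth becomes 2
  Position 14 ')': depth becomes 1
  Position 15 ')': depth becomes 0
  Position 16 '(': depth becomes 1
  Position 17 ')': depth becomes 0
  Position 18 '(': depth becomes 1
  Position 19 '(': depth becomes 2
  Position 20 ')': depth becomes 1
  Position 21 ')': depth becomes 0
  Position 22 '(': depth becomes 1
  Position 23 ')': depth becomes 0
  Position 24 '(': depth becomes 1
  Position 25 ')': depth becomes 0
Maximum depth reached: 3

3


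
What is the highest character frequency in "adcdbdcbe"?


Input: adcdbdcbe
Character counts:
  'a': 1
  'b': 2
  'c': 2
  'd': 3
  'e': 1
Maximum frequency: 3

3


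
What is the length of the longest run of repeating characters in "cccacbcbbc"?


Input: "cccacbcbbc"
Scanning for longest run:
  Position 1 ('c'): continues run of 'c', length=2
  Position 2 ('c'): continues run of 'c', length=3
  Position 3 ('a'): new char, reset run to 1
  Position 4 ('c'): new char, reset run to 1
  Position 5 ('b'): new char, reset run to 1
  Position 6 ('c'): new char, reset run to 1
  Position 7 ('b'): new char, reset run to 1
  Position 8 ('b'): continues run of 'b', length=2
  Position 9 ('c'): new char, reset run to 1
Longest run: 'c' with length 3

3


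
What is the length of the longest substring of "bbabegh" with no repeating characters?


Input: "bbabegh"
Sliding window (track last position of each char):
  Position 0 ('b'): window [0,0] length 1 -- new best
  Position 1 ('b'): repeat (last at 0), move window start to 1
  Position 1 ('b'): window [1,1] length 1
  Position 2 ('a'): window [1,2] length 2 -- new best
  Position 3 ('b'): repeat (last at 1), move window start to 2
  Position 3 ('b'): window [2,3] length 2
  Position 4 ('e'): window [2,4] length 3 -- new best
  Position 5 ('g'): window [2,5] length 4 -- new best
  Position 6 ('h'): window [2,6] length 5 -- new best
Longest substring with no repeats: "abegh" with length 5

5


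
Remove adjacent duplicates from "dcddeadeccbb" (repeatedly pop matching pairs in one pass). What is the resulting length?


Input: dcddeadeccbb
Stack-based adjacent duplicate removal:
  Read 'd': push. Stack: d
  Read 'c': push. Stack: dc
  Read 'd': push. Stack: dcd
  Read 'd': matches stack top 'd' => pop. Stack: dc
  Read 'e': push. Stack: dce
  Read 'a': push. Stack: dcea
  Read 'd': push. Stack: dcead
  Read 'e': push. Stack: dceade
  Read 'c': push. Stack: dceadec
  Read 'c': matches stack top 'c' => pop. Stack: dceade
  Read 'b': push. Stack: dceadeb
  Read 'b': matches stack top 'b' => pop. Stack: dceade
Final stack: "dceade" (length 6)

6


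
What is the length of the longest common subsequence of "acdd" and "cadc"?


LCS of "acdd" and "cadc"
DP table:
           c    a    d    c
      0    0    0    0    0
  a   0    0    1    1    1
  c   0    1    1    1    2
  d   0    1    1    2    2
  d   0    1    1    2    2
LCS length = dp[4][4] = 2

2


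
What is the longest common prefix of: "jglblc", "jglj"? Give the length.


Words: jglblc, jglj
  Position 0: all 'j' => match
  Position 1: all 'g' => match
  Position 2: all 'l' => match
  Position 3: ('b', 'j') => mismatch, stop
LCP = "jgl" (length 3)

3


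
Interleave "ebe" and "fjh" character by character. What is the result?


Interleaving "ebe" and "fjh":
  Position 0: 'e' from first, 'f' from second => "ef"
  Position 1: 'b' from first, 'j' from second => "bj"
  Position 2: 'e' from first, 'h' from second => "eh"
Result: efbjeh

efbjeh


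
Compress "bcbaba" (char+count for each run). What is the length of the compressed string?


Input: bcbaba
Runs:
  'b' x 1 => "b1"
  'c' x 1 => "c1"
  'b' x 1 => "b1"
  'a' x 1 => "a1"
  'b' x 1 => "b1"
  'a' x 1 => "a1"
Compressed: "b1c1b1a1b1a1"
Compressed length: 12

12


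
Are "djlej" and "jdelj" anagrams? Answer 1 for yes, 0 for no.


Strings: "djlej", "jdelj"
Sorted first:  dejjl
Sorted second: dejjl
Sorted forms match => anagrams

1


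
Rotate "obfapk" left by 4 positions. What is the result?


Input: "obfapk", rotate left by 4
First 4 characters: "obfa"
Remaining characters: "pk"
Concatenate remaining + first: "pk" + "obfa" = "pkobfa"

pkobfa


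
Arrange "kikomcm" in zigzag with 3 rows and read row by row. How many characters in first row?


Zigzag "kikomcm" into 3 rows:
Placing characters:
  'k' => row 0
  'i' => row 1
  'k' => row 2
  'o' => row 1
  'm' => row 0
  'c' => row 1
  'm' => row 2
Rows:
  Row 0: "km"
  Row 1: "ioc"
  Row 2: "km"
First row length: 2

2


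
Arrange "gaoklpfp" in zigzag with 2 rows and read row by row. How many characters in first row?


Zigzag "gaoklpfp" into 2 rows:
Placing characters:
  'g' => row 0
  'a' => row 1
  'o' => row 0
  'k' => row 1
  'l' => row 0
  'p' => row 1
  'f' => row 0
  'p' => row 1
Rows:
  Row 0: "golf"
  Row 1: "akpp"
First row length: 4

4


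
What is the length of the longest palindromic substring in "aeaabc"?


Input: "aeaabc"
Checking substrings for palindromes:
  [0:3] "aea" (len 3) => palindrome
  [2:4] "aa" (len 2) => palindrome
Longest palindromic substring: "aea" with length 3

3


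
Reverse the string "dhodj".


Input: dhodj
Reading characters right to left:
  Position 4: 'j'
  Position 3: 'd'
  Position 2: 'o'
  Position 1: 'h'
  Position 0: 'd'
Reversed: jdohd

jdohd


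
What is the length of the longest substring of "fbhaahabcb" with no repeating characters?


Input: "fbhaahabcb"
Sliding window (track last position of each char):
  Position 0 ('f'): window [0,0] length 1 -- new best
  Position 1 ('b'): window [0,1] length 2 -- new best
  Position 2 ('h'): window [0,2] length 3 -- new best
  Position 3 ('a'): window [0,3] length 4 -- new best
  Position 4 ('a'): repeat (last at 3), move window start to 4
  Position 4 ('a'): window [4,4] length 1
  Position 5 ('h'): window [4,5] length 2
  Position 6 ('a'): repeat (last at 4), move window start to 5
  Position 6 ('a'): window [5,6] length 2
  Position 7 ('b'): window [5,7] length 3
  Position 8 ('c'): window [5,8] length 4
  Position 9 ('b'): repeat (last at 7), move window start to 8
  Position 9 ('b'): window [8,9] length 2
Longest substring with no repeats: "fbha" with length 4

4


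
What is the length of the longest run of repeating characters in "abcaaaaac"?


Input: "abcaaaaac"
Scanning for longest run:
  Position 1 ('b'): new char, reset run to 1
  Position 2 ('c'): new char, reset run to 1
  Position 3 ('a'): new char, reset run to 1
  Position 4 ('a'): continues run of 'a', length=2
  Position 5 ('a'): continues run of 'a', length=3
  Position 6 ('a'): continues run of 'a', length=4
  Position 7 ('a'): continues run of 'a', length=5
  Position 8 ('c'): new char, reset run to 1
Longest run: 'a' with length 5

5


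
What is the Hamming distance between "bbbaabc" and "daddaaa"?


Comparing "bbbaabc" and "daddaaa" position by position:
  Position 0: 'b' vs 'd' => differ
  Position 1: 'b' vs 'a' => differ
  Position 2: 'b' vs 'd' => differ
  Position 3: 'a' vs 'd' => differ
  Position 4: 'a' vs 'a' => same
  Position 5: 'b' vs 'a' => differ
  Position 6: 'c' vs 'a' => differ
Total differences (Hamming distance): 6

6


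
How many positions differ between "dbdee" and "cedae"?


Comparing "dbdee" and "cedae" position by position:
  Position 0: 'd' vs 'c' => DIFFER
  Position 1: 'b' vs 'e' => DIFFER
  Position 2: 'd' vs 'd' => same
  Position 3: 'e' vs 'a' => DIFFER
  Position 4: 'e' vs 'e' => same
Positions that differ: 3

3


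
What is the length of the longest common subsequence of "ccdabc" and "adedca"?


LCS of "ccdabc" and "adedca"
DP table:
           a    d    e    d    c    a
      0    0    0    0    0    0    0
  c   0    0    0    0    0    1    1
  c   0    0    0    0    0    1    1
  d   0    0    1    1    1    1    1
  a   0    1    1    1    1    1    2
  b   0    1    1    1    1    1    2
  c   0    1    1    1    1    2    2
LCS length = dp[6][6] = 2

2


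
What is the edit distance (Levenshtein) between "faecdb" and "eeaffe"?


Computing edit distance: "faecdb" -> "eeaffe"
DP table:
           e    e    a    f    f    e
      0    1    2    3    4    5    6
  f   1    1    2    3    3    4    5
  a   2    2    2    2    3    4    5
  e   3    2    2    3    3    4    4
  c   4    3    3    3    4    4    5
  d   5    4    4    4    4    5    5
  b   6    5    5    5    5    5    6
Edit distance = dp[6][6] = 6

6


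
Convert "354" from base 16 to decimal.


Input: "354" in base 16
Positional expansion:
  Digit '3' (value 3) x 16^2 = 768
  Digit '5' (value 5) x 16^1 = 80
  Digit '4' (value 4) x 16^0 = 4
Sum = 852

852


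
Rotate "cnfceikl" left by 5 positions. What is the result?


Input: "cnfceikl", rotate left by 5
First 5 characters: "cnfce"
Remaining characters: "ikl"
Concatenate remaining + first: "ikl" + "cnfce" = "iklcnfce"

iklcnfce


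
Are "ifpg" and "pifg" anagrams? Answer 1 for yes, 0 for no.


Strings: "ifpg", "pifg"
Sorted first:  fgip
Sorted second: fgip
Sorted forms match => anagrams

1


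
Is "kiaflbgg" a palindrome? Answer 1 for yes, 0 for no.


Input: kiaflbgg
Reversed: ggblfaik
  Compare pos 0 ('k') with pos 7 ('g'): MISMATCH
  Compare pos 1 ('i') with pos 6 ('g'): MISMATCH
  Compare pos 2 ('a') with pos 5 ('b'): MISMATCH
  Compare pos 3 ('f') with pos 4 ('l'): MISMATCH
Result: not a palindrome

0


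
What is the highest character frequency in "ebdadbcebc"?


Input: ebdadbcebc
Character counts:
  'a': 1
  'b': 3
  'c': 2
  'd': 2
  'e': 2
Maximum frequency: 3

3


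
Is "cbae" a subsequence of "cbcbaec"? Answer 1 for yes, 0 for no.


Check if "cbae" is a subsequence of "cbcbaec"
Greedy scan:
  Position 0 ('c'): matches sub[0] = 'c'
  Position 1 ('b'): matches sub[1] = 'b'
  Position 2 ('c'): no match needed
  Position 3 ('b'): no match needed
  Position 4 ('a'): matches sub[2] = 'a'
  Position 5 ('e'): matches sub[3] = 'e'
  Position 6 ('c'): no match needed
All 4 characters matched => is a subsequence

1


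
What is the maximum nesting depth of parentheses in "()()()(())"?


Input: "()()()(())"
Tracking depth:
  Position 0 '(': depth becomes 1
  Position 1 ')': depth becomes 0
  Position 2 '(': depth becomes 1
  Position 3 ')': depth becomes 0
  Position 4 '(': depth becomes 1
  Position 5 ')': depth becomes 0
  Position 6 '(': depth becomes 1
  Position 7 '(': depth becomes 2
  Position 8 ')': depth becomes 1
  Position 9 ')': depth becomes 0
Maximum depth reached: 2

2


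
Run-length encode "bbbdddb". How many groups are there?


Input: bbbdddb
Scanning for consecutive runs:
  Group 1: 'b' x 3 (positions 0-2)
  Group 2: 'd' x 3 (positions 3-5)
  Group 3: 'b' x 1 (positions 6-6)
Total groups: 3

3


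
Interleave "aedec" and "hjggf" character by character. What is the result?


Interleaving "aedec" and "hjggf":
  Position 0: 'a' from first, 'h' from second => "ah"
  Position 1: 'e' from first, 'j' from second => "ej"
  Position 2: 'd' from first, 'g' from second => "dg"
  Position 3: 'e' from first, 'g' from second => "eg"
  Position 4: 'c' from first, 'f' from second => "cf"
Result: ahejdgegcf

ahejdgegcf


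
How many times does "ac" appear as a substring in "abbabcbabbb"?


Searching for "ac" in "abbabcbabbb"
Scanning each position:
  Position 0: "ab" => no
  Position 1: "bb" => no
  Position 2: "ba" => no
  Position 3: "ab" => no
  Position 4: "bc" => no
  Position 5: "cb" => no
  Position 6: "ba" => no
  Position 7: "ab" => no
  Position 8: "bb" => no
  Position 9: "bb" => no
Total occurrences: 0

0


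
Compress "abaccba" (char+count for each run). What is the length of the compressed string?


Input: abaccba
Runs:
  'a' x 1 => "a1"
  'b' x 1 => "b1"
  'a' x 1 => "a1"
  'c' x 2 => "c2"
  'b' x 1 => "b1"
  'a' x 1 => "a1"
Compressed: "a1b1a1c2b1a1"
Compressed length: 12

12


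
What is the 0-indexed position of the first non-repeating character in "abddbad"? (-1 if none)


Input: abddbad
Character frequencies:
  'a': 2
  'b': 2
  'd': 3
Scanning left to right for freq == 1:
  Position 0 ('a'): freq=2, skip
  Position 1 ('b'): freq=2, skip
  Position 2 ('d'): freq=3, skip
  Position 3 ('d'): freq=3, skip
  Position 4 ('b'): freq=2, skip
  Position 5 ('a'): freq=2, skip
  Position 6 ('d'): freq=3, skip
  No unique character found => answer = -1

-1


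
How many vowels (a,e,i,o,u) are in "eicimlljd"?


Input: eicimlljd
Checking each character:
  'e' at position 0: vowel (running total: 1)
  'i' at position 1: vowel (running total: 2)
  'c' at position 2: consonant
  'i' at position 3: vowel (running total: 3)
  'm' at position 4: consonant
  'l' at position 5: consonant
  'l' at position 6: consonant
  'j' at position 7: consonant
  'd' at position 8: consonant
Total vowels: 3

3


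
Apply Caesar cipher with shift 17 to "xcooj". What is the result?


Caesar cipher: shift "xcooj" by 17
  'x' (pos 23) + 17 = pos 14 = 'o'
  'c' (pos 2) + 17 = pos 19 = 't'
  'o' (pos 14) + 17 = pos 5 = 'f'
  'o' (pos 14) + 17 = pos 5 = 'f'
  'j' (pos 9) + 17 = pos 0 = 'a'
Result: otffa

otffa


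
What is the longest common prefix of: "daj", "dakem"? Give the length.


Words: daj, dakem
  Position 0: all 'd' => match
  Position 1: all 'a' => match
  Position 2: ('j', 'k') => mismatch, stop
LCP = "da" (length 2)

2


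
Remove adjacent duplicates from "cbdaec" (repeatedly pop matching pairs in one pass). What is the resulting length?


Input: cbdaec
Stack-based adjacent duplicate removal:
  Read 'c': push. Stack: c
  Read 'b': push. Stack: cb
  Read 'd': push. Stack: cbd
  Read 'a': push. Stack: cbda
  Read 'e': push. Stack: cbdae
  Read 'c': push. Stack: cbdaec
Final stack: "cbdaec" (length 6)

6


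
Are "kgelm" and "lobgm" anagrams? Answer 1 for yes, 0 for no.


Strings: "kgelm", "lobgm"
Sorted first:  egklm
Sorted second: bglmo
Differ at position 0: 'e' vs 'b' => not anagrams

0


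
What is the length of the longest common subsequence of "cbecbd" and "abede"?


LCS of "cbecbd" and "abede"
DP table:
           a    b    e    d    e
      0    0    0    0    0    0
  c   0    0    0    0    0    0
  b   0    0    1    1    1    1
  e   0    0    1    2    2    2
  c   0    0    1    2    2    2
  b   0    0    1    2    2    2
  d   0    0    1    2    3    3
LCS length = dp[6][5] = 3

3


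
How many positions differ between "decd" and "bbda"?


Comparing "decd" and "bbda" position by position:
  Position 0: 'd' vs 'b' => DIFFER
  Position 1: 'e' vs 'b' => DIFFER
  Position 2: 'c' vs 'd' => DIFFER
  Position 3: 'd' vs 'a' => DIFFER
Positions that differ: 4

4


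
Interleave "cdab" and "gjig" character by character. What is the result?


Interleaving "cdab" and "gjig":
  Position 0: 'c' from first, 'g' from second => "cg"
  Position 1: 'd' from first, 'j' from second => "dj"
  Position 2: 'a' from first, 'i' from second => "ai"
  Position 3: 'b' from first, 'g' from second => "bg"
Result: cgdjaibg

cgdjaibg


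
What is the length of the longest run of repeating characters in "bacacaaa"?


Input: "bacacaaa"
Scanning for longest run:
  Position 1 ('a'): new char, reset run to 1
  Position 2 ('c'): new char, reset run to 1
  Position 3 ('a'): new char, reset run to 1
  Position 4 ('c'): new char, reset run to 1
  Position 5 ('a'): new char, reset run to 1
  Position 6 ('a'): continues run of 'a', length=2
  Position 7 ('a'): continues run of 'a', length=3
Longest run: 'a' with length 3

3


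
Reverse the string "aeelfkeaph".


Input: aeelfkeaph
Reading characters right to left:
  Position 9: 'h'
  Position 8: 'p'
  Position 7: 'a'
  Position 6: 'e'
  Position 5: 'k'
  Position 4: 'f'
  Position 3: 'l'
  Position 2: 'e'
  Position 1: 'e'
  Position 0: 'a'
Reversed: hpaekfleea

hpaekfleea


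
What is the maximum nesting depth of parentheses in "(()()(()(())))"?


Input: "(()()(()(())))"
Tracking depth:
  Position 0 '(': depth becomes 1
  Position 1 '(': depth becomes 2
  Position 2 ')': depth becomes 1
  Position 3 '(': depth becomes 2
  Position 4 ')': depth becomes 1
  Position 5 '(': depth becomes 2
  Position 6 '(': depth becomes 3
  Position 7 ')': depth becomes 2
  Position 8 '(': depth becomes 3
  Position 9 '(': depth becomes 4
  Position 10 ')': depth becomes 3
  Position 11 ')': depth becomes 2
  Position 12 ')': depth becomes 1
  Position 13 ')': depth becomes 0
Maximum depth reached: 4

4


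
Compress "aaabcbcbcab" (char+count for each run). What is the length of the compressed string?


Input: aaabcbcbcab
Runs:
  'a' x 3 => "a3"
  'b' x 1 => "b1"
  'c' x 1 => "c1"
  'b' x 1 => "b1"
  'c' x 1 => "c1"
  'b' x 1 => "b1"
  'c' x 1 => "c1"
  'a' x 1 => "a1"
  'b' x 1 => "b1"
Compressed: "a3b1c1b1c1b1c1a1b1"
Compressed length: 18

18


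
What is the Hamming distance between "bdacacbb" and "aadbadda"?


Comparing "bdacacbb" and "aadbadda" position by position:
  Position 0: 'b' vs 'a' => differ
  Position 1: 'd' vs 'a' => differ
  Position 2: 'a' vs 'd' => differ
  Position 3: 'c' vs 'b' => differ
  Position 4: 'a' vs 'a' => same
  Position 5: 'c' vs 'd' => differ
  Position 6: 'b' vs 'd' => differ
  Position 7: 'b' vs 'a' => differ
Total differences (Hamming distance): 7

7


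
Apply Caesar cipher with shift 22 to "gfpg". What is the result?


Caesar cipher: shift "gfpg" by 22
  'g' (pos 6) + 22 = pos 2 = 'c'
  'f' (pos 5) + 22 = pos 1 = 'b'
  'p' (pos 15) + 22 = pos 11 = 'l'
  'g' (pos 6) + 22 = pos 2 = 'c'
Result: cblc

cblc


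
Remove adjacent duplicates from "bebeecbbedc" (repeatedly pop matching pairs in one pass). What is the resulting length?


Input: bebeecbbedc
Stack-based adjacent duplicate removal:
  Read 'b': push. Stack: b
  Read 'e': push. Stack: be
  Read 'b': push. Stack: beb
  Read 'e': push. Stack: bebe
  Read 'e': matches stack top 'e' => pop. Stack: beb
  Read 'c': push. Stack: bebc
  Read 'b': push. Stack: bebcb
  Read 'b': matches stack top 'b' => pop. Stack: bebc
  Read 'e': push. Stack: bebce
  Read 'd': push. Stack: bebced
  Read 'c': push. Stack: bebcedc
Final stack: "bebcedc" (length 7)

7


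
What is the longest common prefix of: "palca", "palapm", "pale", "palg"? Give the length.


Words: palca, palapm, pale, palg
  Position 0: all 'p' => match
  Position 1: all 'a' => match
  Position 2: all 'l' => match
  Position 3: ('c', 'a', 'e', 'g') => mismatch, stop
LCP = "pal" (length 3)

3


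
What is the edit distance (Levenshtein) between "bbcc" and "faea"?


Computing edit distance: "bbcc" -> "faea"
DP table:
           f    a    e    a
      0    1    2    3    4
  b   1    1    2    3    4
  b   2    2    2    3    4
  c   3    3    3    3    4
  c   4    4    4    4    4
Edit distance = dp[4][4] = 4

4


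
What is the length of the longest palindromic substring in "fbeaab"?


Input: "fbeaab"
Checking substrings for palindromes:
  [3:5] "aa" (len 2) => palindrome
Longest palindromic substring: "aa" with length 2

2


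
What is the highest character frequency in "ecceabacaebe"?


Input: ecceabacaebe
Character counts:
  'a': 3
  'b': 2
  'c': 3
  'e': 4
Maximum frequency: 4

4


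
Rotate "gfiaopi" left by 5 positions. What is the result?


Input: "gfiaopi", rotate left by 5
First 5 characters: "gfiao"
Remaining characters: "pi"
Concatenate remaining + first: "pi" + "gfiao" = "pigfiao"

pigfiao


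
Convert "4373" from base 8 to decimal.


Input: "4373" in base 8
Positional expansion:
  Digit '4' (value 4) x 8^3 = 2048
  Digit '3' (value 3) x 8^2 = 192
  Digit '7' (value 7) x 8^1 = 56
  Digit '3' (value 3) x 8^0 = 3
Sum = 2299

2299


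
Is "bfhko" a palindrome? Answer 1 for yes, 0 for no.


Input: bfhko
Reversed: okhfb
  Compare pos 0 ('b') with pos 4 ('o'): MISMATCH
  Compare pos 1 ('f') with pos 3 ('k'): MISMATCH
Result: not a palindrome

0


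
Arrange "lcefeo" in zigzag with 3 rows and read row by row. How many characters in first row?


Zigzag "lcefeo" into 3 rows:
Placing characters:
  'l' => row 0
  'c' => row 1
  'e' => row 2
  'f' => row 1
  'e' => row 0
  'o' => row 1
Rows:
  Row 0: "le"
  Row 1: "cfo"
  Row 2: "e"
First row length: 2

2


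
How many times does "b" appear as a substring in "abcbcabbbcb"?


Searching for "b" in "abcbcabbbcb"
Scanning each position:
  Position 0: "a" => no
  Position 1: "b" => MATCH
  Position 2: "c" => no
  Position 3: "b" => MATCH
  Position 4: "c" => no
  Position 5: "a" => no
  Position 6: "b" => MATCH
  Position 7: "b" => MATCH
  Position 8: "b" => MATCH
  Position 9: "c" => no
  Position 10: "b" => MATCH
Total occurrences: 6

6


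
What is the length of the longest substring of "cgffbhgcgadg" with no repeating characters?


Input: "cgffbhgcgadg"
Sliding window (track last position of each char):
  Position 0 ('c'): window [0,0] length 1 -- new best
  Position 1 ('g'): window [0,1] length 2 -- new best
  Position 2 ('f'): window [0,2] length 3 -- new best
  Position 3 ('f'): repeat (last at 2), move window start to 3
  Position 3 ('f'): window [3,3] length 1
  Position 4 ('b'): window [3,4] length 2
  Position 5 ('h'): window [3,5] length 3
  Position 6 ('g'): window [3,6] length 4 -- new best
  Position 7 ('c'): window [3,7] length 5 -- new best
  Position 8 ('g'): repeat (last at 6), move window start to 7
  Position 8 ('g'): window [7,8] length 2
  Position 9 ('a'): window [7,9] length 3
  Position 10 ('d'): window [7,10] length 4
  Position 11 ('g'): repeat (last at 8), move window start to 9
  Position 11 ('g'): window [9,11] length 3
Longest substring with no repeats: "fbhgc" with length 5

5


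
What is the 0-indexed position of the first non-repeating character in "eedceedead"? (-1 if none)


Input: eedceedead
Character frequencies:
  'a': 1
  'c': 1
  'd': 3
  'e': 5
Scanning left to right for freq == 1:
  Position 0 ('e'): freq=5, skip
  Position 1 ('e'): freq=5, skip
  Position 2 ('d'): freq=3, skip
  Position 3 ('c'): unique! => answer = 3

3


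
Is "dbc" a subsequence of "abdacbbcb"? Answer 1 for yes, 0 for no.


Check if "dbc" is a subsequence of "abdacbbcb"
Greedy scan:
  Position 0 ('a'): no match needed
  Position 1 ('b'): no match needed
  Position 2 ('d'): matches sub[0] = 'd'
  Position 3 ('a'): no match needed
  Position 4 ('c'): no match needed
  Position 5 ('b'): matches sub[1] = 'b'
  Position 6 ('b'): no match needed
  Position 7 ('c'): matches sub[2] = 'c'
  Position 8 ('b'): no match needed
All 3 characters matched => is a subsequence

1


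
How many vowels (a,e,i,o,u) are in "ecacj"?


Input: ecacj
Checking each character:
  'e' at position 0: vowel (running total: 1)
  'c' at position 1: consonant
  'a' at position 2: vowel (running total: 2)
  'c' at position 3: consonant
  'j' at position 4: consonant
Total vowels: 2

2


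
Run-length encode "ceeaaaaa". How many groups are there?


Input: ceeaaaaa
Scanning for consecutive runs:
  Group 1: 'c' x 1 (positions 0-0)
  Group 2: 'e' x 2 (positions 1-2)
  Group 3: 'a' x 5 (positions 3-7)
Total groups: 3

3


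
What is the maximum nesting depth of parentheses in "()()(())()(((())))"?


Input: "()()(())()(((())))"
Tracking depth:
  Position 0 '(': depth becomes 1
  Position 1 ')': depth becomes 0
  Position 2 '(': depth becomes 1
  Position 3 ')': depth becomes 0
  Position 4 '(': depth becomes 1
  Position 5 '(': depth becomes 2
  Position 6 ')': depth becomes 1
  Position 7 ')': depth becomes 0
  Position 8 '(': depth becomes 1
  Position 9 ')': depth becomes 0
  Position 10 '(': depth becomes 1
  Position 11 '(': depth becomes 2
  Position 12 '(': depth becomes 3
  Position 13 '(': depth becomes 4
  Position 14 ')': depth becomes 3
  Position 15 ')': depth becomes 2
  Position 16 ')': depth becomes 1
  Position 17 ')': depth becomes 0
Maximum depth reached: 4

4


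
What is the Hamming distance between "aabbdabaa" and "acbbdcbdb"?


Comparing "aabbdabaa" and "acbbdcbdb" position by position:
  Position 0: 'a' vs 'a' => same
  Position 1: 'a' vs 'c' => differ
  Position 2: 'b' vs 'b' => same
  Position 3: 'b' vs 'b' => same
  Position 4: 'd' vs 'd' => same
  Position 5: 'a' vs 'c' => differ
  Position 6: 'b' vs 'b' => same
  Position 7: 'a' vs 'd' => differ
  Position 8: 'a' vs 'b' => differ
Total differences (Hamming distance): 4

4


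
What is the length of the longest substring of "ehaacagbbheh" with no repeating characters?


Input: "ehaacagbbheh"
Sliding window (track last position of each char):
  Position 0 ('e'): window [0,0] length 1 -- new best
  Position 1 ('h'): window [0,1] length 2 -- new best
  Position 2 ('a'): window [0,2] length 3 -- new best
  Position 3 ('a'): repeat (last at 2), move window start to 3
  Position 3 ('a'): window [3,3] length 1
  Position 4 ('c'): window [3,4] length 2
  Position 5 ('a'): repeat (last at 3), move window start to 4
  Position 5 ('a'): window [4,5] length 2
  Position 6 ('g'): window [4,6] length 3
  Position 7 ('b'): window [4,7] length 4 -- new best
  Position 8 ('b'): repeat (last at 7), move window start to 8
  Position 8 ('b'): window [8,8] length 1
  Position 9 ('h'): window [8,9] length 2
  Position 10 ('e'): window [8,10] length 3
  Position 11 ('h'): repeat (last at 9), move window start to 10
  Position 11 ('h'): window [10,11] length 2
Longest substring with no repeats: "cagb" with length 4

4


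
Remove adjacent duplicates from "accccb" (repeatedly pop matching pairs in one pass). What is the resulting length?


Input: accccb
Stack-based adjacent duplicate removal:
  Read 'a': push. Stack: a
  Read 'c': push. Stack: ac
  Read 'c': matches stack top 'c' => pop. Stack: a
  Read 'c': push. Stack: ac
  Read 'c': matches stack top 'c' => pop. Stack: a
  Read 'b': push. Stack: ab
Final stack: "ab" (length 2)

2


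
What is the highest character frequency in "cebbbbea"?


Input: cebbbbea
Character counts:
  'a': 1
  'b': 4
  'c': 1
  'e': 2
Maximum frequency: 4

4


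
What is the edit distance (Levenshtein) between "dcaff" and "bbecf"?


Computing edit distance: "dcaff" -> "bbecf"
DP table:
           b    b    e    c    f
      0    1    2    3    4    5
  d   1    1    2    3    4    5
  c   2    2    2    3    3    4
  a   3    3    3    3    4    4
  f   4    4    4    4    4    4
  f   5    5    5    5    5    4
Edit distance = dp[5][5] = 4

4


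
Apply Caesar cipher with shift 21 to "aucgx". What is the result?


Caesar cipher: shift "aucgx" by 21
  'a' (pos 0) + 21 = pos 21 = 'v'
  'u' (pos 20) + 21 = pos 15 = 'p'
  'c' (pos 2) + 21 = pos 23 = 'x'
  'g' (pos 6) + 21 = pos 1 = 'b'
  'x' (pos 23) + 21 = pos 18 = 's'
Result: vpxbs

vpxbs


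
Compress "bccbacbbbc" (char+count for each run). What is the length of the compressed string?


Input: bccbacbbbc
Runs:
  'b' x 1 => "b1"
  'c' x 2 => "c2"
  'b' x 1 => "b1"
  'a' x 1 => "a1"
  'c' x 1 => "c1"
  'b' x 3 => "b3"
  'c' x 1 => "c1"
Compressed: "b1c2b1a1c1b3c1"
Compressed length: 14

14


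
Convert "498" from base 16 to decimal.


Input: "498" in base 16
Positional expansion:
  Digit '4' (value 4) x 16^2 = 1024
  Digit '9' (value 9) x 16^1 = 144
  Digit '8' (value 8) x 16^0 = 8
Sum = 1176

1176


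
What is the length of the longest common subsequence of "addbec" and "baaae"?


LCS of "addbec" and "baaae"
DP table:
           b    a    a    a    e
      0    0    0    0    0    0
  a   0    0    1    1    1    1
  d   0    0    1    1    1    1
  d   0    0    1    1    1    1
  b   0    1    1    1    1    1
  e   0    1    1    1    1    2
  c   0    1    1    1    1    2
LCS length = dp[6][5] = 2

2


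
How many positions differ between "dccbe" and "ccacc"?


Comparing "dccbe" and "ccacc" position by position:
  Position 0: 'd' vs 'c' => DIFFER
  Position 1: 'c' vs 'c' => same
  Position 2: 'c' vs 'a' => DIFFER
  Position 3: 'b' vs 'c' => DIFFER
  Position 4: 'e' vs 'c' => DIFFER
Positions that differ: 4

4


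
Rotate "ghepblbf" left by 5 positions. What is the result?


Input: "ghepblbf", rotate left by 5
First 5 characters: "ghepb"
Remaining characters: "lbf"
Concatenate remaining + first: "lbf" + "ghepb" = "lbfghepb"

lbfghepb


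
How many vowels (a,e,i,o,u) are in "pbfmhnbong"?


Input: pbfmhnbong
Checking each character:
  'p' at position 0: consonant
  'b' at position 1: consonant
  'f' at position 2: consonant
  'm' at position 3: consonant
  'h' at position 4: consonant
  'n' at position 5: consonant
  'b' at position 6: consonant
  'o' at position 7: vowel (running total: 1)
  'n' at position 8: consonant
  'g' at position 9: consonant
Total vowels: 1

1


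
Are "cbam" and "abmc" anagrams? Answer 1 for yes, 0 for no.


Strings: "cbam", "abmc"
Sorted first:  abcm
Sorted second: abcm
Sorted forms match => anagrams

1


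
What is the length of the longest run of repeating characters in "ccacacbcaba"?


Input: "ccacacbcaba"
Scanning for longest run:
  Position 1 ('c'): continues run of 'c', length=2
  Position 2 ('a'): new char, reset run to 1
  Position 3 ('c'): new char, reset run to 1
  Position 4 ('a'): new char, reset run to 1
  Position 5 ('c'): new char, reset run to 1
  Position 6 ('b'): new char, reset run to 1
  Position 7 ('c'): new char, reset run to 1
  Position 8 ('a'): new char, reset run to 1
  Position 9 ('b'): new char, reset run to 1
  Position 10 ('a'): new char, reset run to 1
Longest run: 'c' with length 2

2


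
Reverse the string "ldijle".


Input: ldijle
Reading characters right to left:
  Position 5: 'e'
  Position 4: 'l'
  Position 3: 'j'
  Position 2: 'i'
  Position 1: 'd'
  Position 0: 'l'
Reversed: eljidl

eljidl


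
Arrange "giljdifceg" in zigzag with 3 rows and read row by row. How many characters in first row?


Zigzag "giljdifceg" into 3 rows:
Placing characters:
  'g' => row 0
  'i' => row 1
  'l' => row 2
  'j' => row 1
  'd' => row 0
  'i' => row 1
  'f' => row 2
  'c' => row 1
  'e' => row 0
  'g' => row 1
Rows:
  Row 0: "gde"
  Row 1: "ijicg"
  Row 2: "lf"
First row length: 3

3


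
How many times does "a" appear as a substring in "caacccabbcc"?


Searching for "a" in "caacccabbcc"
Scanning each position:
  Position 0: "c" => no
  Position 1: "a" => MATCH
  Position 2: "a" => MATCH
  Position 3: "c" => no
  Position 4: "c" => no
  Position 5: "c" => no
  Position 6: "a" => MATCH
  Position 7: "b" => no
  Position 8: "b" => no
  Position 9: "c" => no
  Position 10: "c" => no
Total occurrences: 3

3


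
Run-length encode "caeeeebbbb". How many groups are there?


Input: caeeeebbbb
Scanning for consecutive runs:
  Group 1: 'c' x 1 (positions 0-0)
  Group 2: 'a' x 1 (positions 1-1)
  Group 3: 'e' x 4 (positions 2-5)
  Group 4: 'b' x 4 (positions 6-9)
Total groups: 4

4


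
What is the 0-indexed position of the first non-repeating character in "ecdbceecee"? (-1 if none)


Input: ecdbceecee
Character frequencies:
  'b': 1
  'c': 3
  'd': 1
  'e': 5
Scanning left to right for freq == 1:
  Position 0 ('e'): freq=5, skip
  Position 1 ('c'): freq=3, skip
  Position 2 ('d'): unique! => answer = 2

2


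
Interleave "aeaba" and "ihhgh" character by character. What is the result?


Interleaving "aeaba" and "ihhgh":
  Position 0: 'a' from first, 'i' from second => "ai"
  Position 1: 'e' from first, 'h' from second => "eh"
  Position 2: 'a' from first, 'h' from second => "ah"
  Position 3: 'b' from first, 'g' from second => "bg"
  Position 4: 'a' from first, 'h' from second => "ah"
Result: aiehahbgah

aiehahbgah


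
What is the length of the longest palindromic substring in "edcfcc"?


Input: "edcfcc"
Checking substrings for palindromes:
  [2:5] "cfc" (len 3) => palindrome
  [4:6] "cc" (len 2) => palindrome
Longest palindromic substring: "cfc" with length 3

3
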